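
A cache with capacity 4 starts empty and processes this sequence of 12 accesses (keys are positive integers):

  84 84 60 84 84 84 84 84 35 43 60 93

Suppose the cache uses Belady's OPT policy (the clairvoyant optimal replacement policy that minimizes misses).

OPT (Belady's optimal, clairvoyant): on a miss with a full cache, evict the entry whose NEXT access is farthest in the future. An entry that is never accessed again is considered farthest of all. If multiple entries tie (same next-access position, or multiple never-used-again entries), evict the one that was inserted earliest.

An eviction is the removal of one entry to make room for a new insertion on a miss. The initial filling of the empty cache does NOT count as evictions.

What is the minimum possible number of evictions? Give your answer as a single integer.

Answer: 1

Derivation:
OPT (Belady) simulation (capacity=4):
  1. access 84: MISS. Cache: [84]
  2. access 84: HIT. Next use of 84: step 4. Cache: [84]
  3. access 60: MISS. Cache: [84 60]
  4. access 84: HIT. Next use of 84: step 5. Cache: [84 60]
  5. access 84: HIT. Next use of 84: step 6. Cache: [84 60]
  6. access 84: HIT. Next use of 84: step 7. Cache: [84 60]
  7. access 84: HIT. Next use of 84: step 8. Cache: [84 60]
  8. access 84: HIT. Next use of 84: never. Cache: [84 60]
  9. access 35: MISS. Cache: [84 60 35]
  10. access 43: MISS. Cache: [84 60 35 43]
  11. access 60: HIT. Next use of 60: never. Cache: [84 60 35 43]
  12. access 93: MISS, evict 84 (next use: never). Cache: [60 35 43 93]
Total: 7 hits, 5 misses, 1 evictions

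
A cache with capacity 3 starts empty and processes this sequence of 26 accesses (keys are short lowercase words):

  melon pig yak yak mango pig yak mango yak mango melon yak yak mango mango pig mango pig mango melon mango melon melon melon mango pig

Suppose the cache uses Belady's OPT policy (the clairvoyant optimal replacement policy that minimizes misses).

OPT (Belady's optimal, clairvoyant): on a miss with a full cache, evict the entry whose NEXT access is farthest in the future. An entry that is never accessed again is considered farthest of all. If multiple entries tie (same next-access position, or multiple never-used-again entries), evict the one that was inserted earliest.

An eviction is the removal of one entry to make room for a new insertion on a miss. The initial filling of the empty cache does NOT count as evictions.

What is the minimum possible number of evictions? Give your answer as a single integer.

Answer: 3

Derivation:
OPT (Belady) simulation (capacity=3):
  1. access melon: MISS. Cache: [melon]
  2. access pig: MISS. Cache: [melon pig]
  3. access yak: MISS. Cache: [melon pig yak]
  4. access yak: HIT. Next use of yak: step 7. Cache: [melon pig yak]
  5. access mango: MISS, evict melon (next use: step 11). Cache: [pig yak mango]
  6. access pig: HIT. Next use of pig: step 16. Cache: [pig yak mango]
  7. access yak: HIT. Next use of yak: step 9. Cache: [pig yak mango]
  8. access mango: HIT. Next use of mango: step 10. Cache: [pig yak mango]
  9. access yak: HIT. Next use of yak: step 12. Cache: [pig yak mango]
  10. access mango: HIT. Next use of mango: step 14. Cache: [pig yak mango]
  11. access melon: MISS, evict pig (next use: step 16). Cache: [yak mango melon]
  12. access yak: HIT. Next use of yak: step 13. Cache: [yak mango melon]
  13. access yak: HIT. Next use of yak: never. Cache: [yak mango melon]
  14. access mango: HIT. Next use of mango: step 15. Cache: [yak mango melon]
  15. access mango: HIT. Next use of mango: step 17. Cache: [yak mango melon]
  16. access pig: MISS, evict yak (next use: never). Cache: [mango melon pig]
  17. access mango: HIT. Next use of mango: step 19. Cache: [mango melon pig]
  18. access pig: HIT. Next use of pig: step 26. Cache: [mango melon pig]
  19. access mango: HIT. Next use of mango: step 21. Cache: [mango melon pig]
  20. access melon: HIT. Next use of melon: step 22. Cache: [mango melon pig]
  21. access mango: HIT. Next use of mango: step 25. Cache: [mango melon pig]
  22. access melon: HIT. Next use of melon: step 23. Cache: [mango melon pig]
  23. access melon: HIT. Next use of melon: step 24. Cache: [mango melon pig]
  24. access melon: HIT. Next use of melon: never. Cache: [mango melon pig]
  25. access mango: HIT. Next use of mango: never. Cache: [mango melon pig]
  26. access pig: HIT. Next use of pig: never. Cache: [mango melon pig]
Total: 20 hits, 6 misses, 3 evictions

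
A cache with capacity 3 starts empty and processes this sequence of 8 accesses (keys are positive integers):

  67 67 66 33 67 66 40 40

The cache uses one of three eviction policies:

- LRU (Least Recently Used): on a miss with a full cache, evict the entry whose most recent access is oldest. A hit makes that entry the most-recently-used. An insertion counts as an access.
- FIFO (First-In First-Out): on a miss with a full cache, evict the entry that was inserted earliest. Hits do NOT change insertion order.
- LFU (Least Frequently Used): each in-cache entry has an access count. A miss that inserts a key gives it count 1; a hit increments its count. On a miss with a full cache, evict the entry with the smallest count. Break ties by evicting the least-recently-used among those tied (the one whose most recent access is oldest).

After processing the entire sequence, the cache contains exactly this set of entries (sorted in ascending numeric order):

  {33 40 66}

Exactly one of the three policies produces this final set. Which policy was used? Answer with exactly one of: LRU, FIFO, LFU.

Simulating under each policy and comparing final sets:
  LRU: final set = {40 66 67} -> differs
  FIFO: final set = {33 40 66} -> MATCHES target
  LFU: final set = {40 66 67} -> differs
Only FIFO produces the target set.

Answer: FIFO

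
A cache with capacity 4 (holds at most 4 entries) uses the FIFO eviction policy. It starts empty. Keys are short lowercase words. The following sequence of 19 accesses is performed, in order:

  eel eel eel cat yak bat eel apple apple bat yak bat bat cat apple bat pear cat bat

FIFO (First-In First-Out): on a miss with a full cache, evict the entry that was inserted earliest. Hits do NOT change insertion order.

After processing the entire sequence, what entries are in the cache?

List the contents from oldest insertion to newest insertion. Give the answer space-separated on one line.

Answer: bat apple pear cat

Derivation:
FIFO simulation (capacity=4):
  1. access eel: MISS. Cache (old->new): [eel]
  2. access eel: HIT. Cache (old->new): [eel]
  3. access eel: HIT. Cache (old->new): [eel]
  4. access cat: MISS. Cache (old->new): [eel cat]
  5. access yak: MISS. Cache (old->new): [eel cat yak]
  6. access bat: MISS. Cache (old->new): [eel cat yak bat]
  7. access eel: HIT. Cache (old->new): [eel cat yak bat]
  8. access apple: MISS, evict eel. Cache (old->new): [cat yak bat apple]
  9. access apple: HIT. Cache (old->new): [cat yak bat apple]
  10. access bat: HIT. Cache (old->new): [cat yak bat apple]
  11. access yak: HIT. Cache (old->new): [cat yak bat apple]
  12. access bat: HIT. Cache (old->new): [cat yak bat apple]
  13. access bat: HIT. Cache (old->new): [cat yak bat apple]
  14. access cat: HIT. Cache (old->new): [cat yak bat apple]
  15. access apple: HIT. Cache (old->new): [cat yak bat apple]
  16. access bat: HIT. Cache (old->new): [cat yak bat apple]
  17. access pear: MISS, evict cat. Cache (old->new): [yak bat apple pear]
  18. access cat: MISS, evict yak. Cache (old->new): [bat apple pear cat]
  19. access bat: HIT. Cache (old->new): [bat apple pear cat]
Total: 12 hits, 7 misses, 3 evictions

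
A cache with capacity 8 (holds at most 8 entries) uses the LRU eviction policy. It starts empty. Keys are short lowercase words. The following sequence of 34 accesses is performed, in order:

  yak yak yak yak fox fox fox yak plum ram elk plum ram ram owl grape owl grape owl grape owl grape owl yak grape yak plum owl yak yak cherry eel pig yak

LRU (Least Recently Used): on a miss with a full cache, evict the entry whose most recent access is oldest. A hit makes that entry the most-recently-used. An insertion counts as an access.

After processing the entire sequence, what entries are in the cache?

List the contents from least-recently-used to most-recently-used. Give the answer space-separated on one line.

LRU simulation (capacity=8):
  1. access yak: MISS. Cache (LRU->MRU): [yak]
  2. access yak: HIT. Cache (LRU->MRU): [yak]
  3. access yak: HIT. Cache (LRU->MRU): [yak]
  4. access yak: HIT. Cache (LRU->MRU): [yak]
  5. access fox: MISS. Cache (LRU->MRU): [yak fox]
  6. access fox: HIT. Cache (LRU->MRU): [yak fox]
  7. access fox: HIT. Cache (LRU->MRU): [yak fox]
  8. access yak: HIT. Cache (LRU->MRU): [fox yak]
  9. access plum: MISS. Cache (LRU->MRU): [fox yak plum]
  10. access ram: MISS. Cache (LRU->MRU): [fox yak plum ram]
  11. access elk: MISS. Cache (LRU->MRU): [fox yak plum ram elk]
  12. access plum: HIT. Cache (LRU->MRU): [fox yak ram elk plum]
  13. access ram: HIT. Cache (LRU->MRU): [fox yak elk plum ram]
  14. access ram: HIT. Cache (LRU->MRU): [fox yak elk plum ram]
  15. access owl: MISS. Cache (LRU->MRU): [fox yak elk plum ram owl]
  16. access grape: MISS. Cache (LRU->MRU): [fox yak elk plum ram owl grape]
  17. access owl: HIT. Cache (LRU->MRU): [fox yak elk plum ram grape owl]
  18. access grape: HIT. Cache (LRU->MRU): [fox yak elk plum ram owl grape]
  19. access owl: HIT. Cache (LRU->MRU): [fox yak elk plum ram grape owl]
  20. access grape: HIT. Cache (LRU->MRU): [fox yak elk plum ram owl grape]
  21. access owl: HIT. Cache (LRU->MRU): [fox yak elk plum ram grape owl]
  22. access grape: HIT. Cache (LRU->MRU): [fox yak elk plum ram owl grape]
  23. access owl: HIT. Cache (LRU->MRU): [fox yak elk plum ram grape owl]
  24. access yak: HIT. Cache (LRU->MRU): [fox elk plum ram grape owl yak]
  25. access grape: HIT. Cache (LRU->MRU): [fox elk plum ram owl yak grape]
  26. access yak: HIT. Cache (LRU->MRU): [fox elk plum ram owl grape yak]
  27. access plum: HIT. Cache (LRU->MRU): [fox elk ram owl grape yak plum]
  28. access owl: HIT. Cache (LRU->MRU): [fox elk ram grape yak plum owl]
  29. access yak: HIT. Cache (LRU->MRU): [fox elk ram grape plum owl yak]
  30. access yak: HIT. Cache (LRU->MRU): [fox elk ram grape plum owl yak]
  31. access cherry: MISS. Cache (LRU->MRU): [fox elk ram grape plum owl yak cherry]
  32. access eel: MISS, evict fox. Cache (LRU->MRU): [elk ram grape plum owl yak cherry eel]
  33. access pig: MISS, evict elk. Cache (LRU->MRU): [ram grape plum owl yak cherry eel pig]
  34. access yak: HIT. Cache (LRU->MRU): [ram grape plum owl cherry eel pig yak]
Total: 24 hits, 10 misses, 2 evictions

Answer: ram grape plum owl cherry eel pig yak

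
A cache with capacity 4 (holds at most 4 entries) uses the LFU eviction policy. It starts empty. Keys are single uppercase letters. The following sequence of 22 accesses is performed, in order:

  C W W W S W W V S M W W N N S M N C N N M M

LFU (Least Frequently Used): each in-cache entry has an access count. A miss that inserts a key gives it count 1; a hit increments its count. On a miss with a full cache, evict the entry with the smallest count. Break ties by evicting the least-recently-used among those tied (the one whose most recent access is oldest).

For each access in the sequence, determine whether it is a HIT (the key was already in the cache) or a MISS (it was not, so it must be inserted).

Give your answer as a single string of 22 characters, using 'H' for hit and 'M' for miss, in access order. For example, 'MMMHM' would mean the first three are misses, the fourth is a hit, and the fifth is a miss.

LFU simulation (capacity=4):
  1. access C: MISS. Cache: [C(c=1)]
  2. access W: MISS. Cache: [C(c=1) W(c=1)]
  3. access W: HIT, count now 2. Cache: [C(c=1) W(c=2)]
  4. access W: HIT, count now 3. Cache: [C(c=1) W(c=3)]
  5. access S: MISS. Cache: [C(c=1) S(c=1) W(c=3)]
  6. access W: HIT, count now 4. Cache: [C(c=1) S(c=1) W(c=4)]
  7. access W: HIT, count now 5. Cache: [C(c=1) S(c=1) W(c=5)]
  8. access V: MISS. Cache: [C(c=1) S(c=1) V(c=1) W(c=5)]
  9. access S: HIT, count now 2. Cache: [C(c=1) V(c=1) S(c=2) W(c=5)]
  10. access M: MISS, evict C(c=1). Cache: [V(c=1) M(c=1) S(c=2) W(c=5)]
  11. access W: HIT, count now 6. Cache: [V(c=1) M(c=1) S(c=2) W(c=6)]
  12. access W: HIT, count now 7. Cache: [V(c=1) M(c=1) S(c=2) W(c=7)]
  13. access N: MISS, evict V(c=1). Cache: [M(c=1) N(c=1) S(c=2) W(c=7)]
  14. access N: HIT, count now 2. Cache: [M(c=1) S(c=2) N(c=2) W(c=7)]
  15. access S: HIT, count now 3. Cache: [M(c=1) N(c=2) S(c=3) W(c=7)]
  16. access M: HIT, count now 2. Cache: [N(c=2) M(c=2) S(c=3) W(c=7)]
  17. access N: HIT, count now 3. Cache: [M(c=2) S(c=3) N(c=3) W(c=7)]
  18. access C: MISS, evict M(c=2). Cache: [C(c=1) S(c=3) N(c=3) W(c=7)]
  19. access N: HIT, count now 4. Cache: [C(c=1) S(c=3) N(c=4) W(c=7)]
  20. access N: HIT, count now 5. Cache: [C(c=1) S(c=3) N(c=5) W(c=7)]
  21. access M: MISS, evict C(c=1). Cache: [M(c=1) S(c=3) N(c=5) W(c=7)]
  22. access M: HIT, count now 2. Cache: [M(c=2) S(c=3) N(c=5) W(c=7)]
Total: 14 hits, 8 misses, 4 evictions

Answer: MMHHMHHMHMHHMHHHHMHHMH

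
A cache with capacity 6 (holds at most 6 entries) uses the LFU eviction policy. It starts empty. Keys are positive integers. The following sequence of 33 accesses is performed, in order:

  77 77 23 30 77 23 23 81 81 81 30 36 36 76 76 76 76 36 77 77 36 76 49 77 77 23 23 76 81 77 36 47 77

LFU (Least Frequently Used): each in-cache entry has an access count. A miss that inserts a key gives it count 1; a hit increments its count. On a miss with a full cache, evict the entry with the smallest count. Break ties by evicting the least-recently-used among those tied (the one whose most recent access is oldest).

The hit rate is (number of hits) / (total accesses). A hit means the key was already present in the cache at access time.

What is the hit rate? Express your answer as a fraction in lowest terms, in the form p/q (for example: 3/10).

Answer: 25/33

Derivation:
LFU simulation (capacity=6):
  1. access 77: MISS. Cache: [77(c=1)]
  2. access 77: HIT, count now 2. Cache: [77(c=2)]
  3. access 23: MISS. Cache: [23(c=1) 77(c=2)]
  4. access 30: MISS. Cache: [23(c=1) 30(c=1) 77(c=2)]
  5. access 77: HIT, count now 3. Cache: [23(c=1) 30(c=1) 77(c=3)]
  6. access 23: HIT, count now 2. Cache: [30(c=1) 23(c=2) 77(c=3)]
  7. access 23: HIT, count now 3. Cache: [30(c=1) 77(c=3) 23(c=3)]
  8. access 81: MISS. Cache: [30(c=1) 81(c=1) 77(c=3) 23(c=3)]
  9. access 81: HIT, count now 2. Cache: [30(c=1) 81(c=2) 77(c=3) 23(c=3)]
  10. access 81: HIT, count now 3. Cache: [30(c=1) 77(c=3) 23(c=3) 81(c=3)]
  11. access 30: HIT, count now 2. Cache: [30(c=2) 77(c=3) 23(c=3) 81(c=3)]
  12. access 36: MISS. Cache: [36(c=1) 30(c=2) 77(c=3) 23(c=3) 81(c=3)]
  13. access 36: HIT, count now 2. Cache: [30(c=2) 36(c=2) 77(c=3) 23(c=3) 81(c=3)]
  14. access 76: MISS. Cache: [76(c=1) 30(c=2) 36(c=2) 77(c=3) 23(c=3) 81(c=3)]
  15. access 76: HIT, count now 2. Cache: [30(c=2) 36(c=2) 76(c=2) 77(c=3) 23(c=3) 81(c=3)]
  16. access 76: HIT, count now 3. Cache: [30(c=2) 36(c=2) 77(c=3) 23(c=3) 81(c=3) 76(c=3)]
  17. access 76: HIT, count now 4. Cache: [30(c=2) 36(c=2) 77(c=3) 23(c=3) 81(c=3) 76(c=4)]
  18. access 36: HIT, count now 3. Cache: [30(c=2) 77(c=3) 23(c=3) 81(c=3) 36(c=3) 76(c=4)]
  19. access 77: HIT, count now 4. Cache: [30(c=2) 23(c=3) 81(c=3) 36(c=3) 76(c=4) 77(c=4)]
  20. access 77: HIT, count now 5. Cache: [30(c=2) 23(c=3) 81(c=3) 36(c=3) 76(c=4) 77(c=5)]
  21. access 36: HIT, count now 4. Cache: [30(c=2) 23(c=3) 81(c=3) 76(c=4) 36(c=4) 77(c=5)]
  22. access 76: HIT, count now 5. Cache: [30(c=2) 23(c=3) 81(c=3) 36(c=4) 77(c=5) 76(c=5)]
  23. access 49: MISS, evict 30(c=2). Cache: [49(c=1) 23(c=3) 81(c=3) 36(c=4) 77(c=5) 76(c=5)]
  24. access 77: HIT, count now 6. Cache: [49(c=1) 23(c=3) 81(c=3) 36(c=4) 76(c=5) 77(c=6)]
  25. access 77: HIT, count now 7. Cache: [49(c=1) 23(c=3) 81(c=3) 36(c=4) 76(c=5) 77(c=7)]
  26. access 23: HIT, count now 4. Cache: [49(c=1) 81(c=3) 36(c=4) 23(c=4) 76(c=5) 77(c=7)]
  27. access 23: HIT, count now 5. Cache: [49(c=1) 81(c=3) 36(c=4) 76(c=5) 23(c=5) 77(c=7)]
  28. access 76: HIT, count now 6. Cache: [49(c=1) 81(c=3) 36(c=4) 23(c=5) 76(c=6) 77(c=7)]
  29. access 81: HIT, count now 4. Cache: [49(c=1) 36(c=4) 81(c=4) 23(c=5) 76(c=6) 77(c=7)]
  30. access 77: HIT, count now 8. Cache: [49(c=1) 36(c=4) 81(c=4) 23(c=5) 76(c=6) 77(c=8)]
  31. access 36: HIT, count now 5. Cache: [49(c=1) 81(c=4) 23(c=5) 36(c=5) 76(c=6) 77(c=8)]
  32. access 47: MISS, evict 49(c=1). Cache: [47(c=1) 81(c=4) 23(c=5) 36(c=5) 76(c=6) 77(c=8)]
  33. access 77: HIT, count now 9. Cache: [47(c=1) 81(c=4) 23(c=5) 36(c=5) 76(c=6) 77(c=9)]
Total: 25 hits, 8 misses, 2 evictions

Hit rate = 25/33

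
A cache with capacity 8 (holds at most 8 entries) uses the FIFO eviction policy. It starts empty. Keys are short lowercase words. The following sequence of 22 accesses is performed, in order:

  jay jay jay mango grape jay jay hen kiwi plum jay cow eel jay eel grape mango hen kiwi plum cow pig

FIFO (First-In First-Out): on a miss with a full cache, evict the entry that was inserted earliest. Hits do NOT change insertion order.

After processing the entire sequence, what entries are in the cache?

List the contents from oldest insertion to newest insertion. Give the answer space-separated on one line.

FIFO simulation (capacity=8):
  1. access jay: MISS. Cache (old->new): [jay]
  2. access jay: HIT. Cache (old->new): [jay]
  3. access jay: HIT. Cache (old->new): [jay]
  4. access mango: MISS. Cache (old->new): [jay mango]
  5. access grape: MISS. Cache (old->new): [jay mango grape]
  6. access jay: HIT. Cache (old->new): [jay mango grape]
  7. access jay: HIT. Cache (old->new): [jay mango grape]
  8. access hen: MISS. Cache (old->new): [jay mango grape hen]
  9. access kiwi: MISS. Cache (old->new): [jay mango grape hen kiwi]
  10. access plum: MISS. Cache (old->new): [jay mango grape hen kiwi plum]
  11. access jay: HIT. Cache (old->new): [jay mango grape hen kiwi plum]
  12. access cow: MISS. Cache (old->new): [jay mango grape hen kiwi plum cow]
  13. access eel: MISS. Cache (old->new): [jay mango grape hen kiwi plum cow eel]
  14. access jay: HIT. Cache (old->new): [jay mango grape hen kiwi plum cow eel]
  15. access eel: HIT. Cache (old->new): [jay mango grape hen kiwi plum cow eel]
  16. access grape: HIT. Cache (old->new): [jay mango grape hen kiwi plum cow eel]
  17. access mango: HIT. Cache (old->new): [jay mango grape hen kiwi plum cow eel]
  18. access hen: HIT. Cache (old->new): [jay mango grape hen kiwi plum cow eel]
  19. access kiwi: HIT. Cache (old->new): [jay mango grape hen kiwi plum cow eel]
  20. access plum: HIT. Cache (old->new): [jay mango grape hen kiwi plum cow eel]
  21. access cow: HIT. Cache (old->new): [jay mango grape hen kiwi plum cow eel]
  22. access pig: MISS, evict jay. Cache (old->new): [mango grape hen kiwi plum cow eel pig]
Total: 13 hits, 9 misses, 1 evictions

Answer: mango grape hen kiwi plum cow eel pig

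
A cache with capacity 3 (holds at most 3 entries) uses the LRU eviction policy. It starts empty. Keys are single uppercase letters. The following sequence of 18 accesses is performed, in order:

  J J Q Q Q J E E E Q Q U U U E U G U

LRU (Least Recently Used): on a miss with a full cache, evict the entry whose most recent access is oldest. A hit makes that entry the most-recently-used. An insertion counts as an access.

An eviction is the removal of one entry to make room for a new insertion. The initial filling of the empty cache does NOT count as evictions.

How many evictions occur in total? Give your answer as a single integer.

LRU simulation (capacity=3):
  1. access J: MISS. Cache (LRU->MRU): [J]
  2. access J: HIT. Cache (LRU->MRU): [J]
  3. access Q: MISS. Cache (LRU->MRU): [J Q]
  4. access Q: HIT. Cache (LRU->MRU): [J Q]
  5. access Q: HIT. Cache (LRU->MRU): [J Q]
  6. access J: HIT. Cache (LRU->MRU): [Q J]
  7. access E: MISS. Cache (LRU->MRU): [Q J E]
  8. access E: HIT. Cache (LRU->MRU): [Q J E]
  9. access E: HIT. Cache (LRU->MRU): [Q J E]
  10. access Q: HIT. Cache (LRU->MRU): [J E Q]
  11. access Q: HIT. Cache (LRU->MRU): [J E Q]
  12. access U: MISS, evict J. Cache (LRU->MRU): [E Q U]
  13. access U: HIT. Cache (LRU->MRU): [E Q U]
  14. access U: HIT. Cache (LRU->MRU): [E Q U]
  15. access E: HIT. Cache (LRU->MRU): [Q U E]
  16. access U: HIT. Cache (LRU->MRU): [Q E U]
  17. access G: MISS, evict Q. Cache (LRU->MRU): [E U G]
  18. access U: HIT. Cache (LRU->MRU): [E G U]
Total: 13 hits, 5 misses, 2 evictions

Answer: 2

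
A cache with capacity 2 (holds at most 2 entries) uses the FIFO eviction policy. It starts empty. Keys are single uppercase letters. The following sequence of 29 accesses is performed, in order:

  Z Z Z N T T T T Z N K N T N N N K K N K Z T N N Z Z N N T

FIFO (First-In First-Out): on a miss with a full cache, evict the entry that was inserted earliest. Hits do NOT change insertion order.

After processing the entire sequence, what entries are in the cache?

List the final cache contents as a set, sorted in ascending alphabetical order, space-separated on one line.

Answer: T Z

Derivation:
FIFO simulation (capacity=2):
  1. access Z: MISS. Cache (old->new): [Z]
  2. access Z: HIT. Cache (old->new): [Z]
  3. access Z: HIT. Cache (old->new): [Z]
  4. access N: MISS. Cache (old->new): [Z N]
  5. access T: MISS, evict Z. Cache (old->new): [N T]
  6. access T: HIT. Cache (old->new): [N T]
  7. access T: HIT. Cache (old->new): [N T]
  8. access T: HIT. Cache (old->new): [N T]
  9. access Z: MISS, evict N. Cache (old->new): [T Z]
  10. access N: MISS, evict T. Cache (old->new): [Z N]
  11. access K: MISS, evict Z. Cache (old->new): [N K]
  12. access N: HIT. Cache (old->new): [N K]
  13. access T: MISS, evict N. Cache (old->new): [K T]
  14. access N: MISS, evict K. Cache (old->new): [T N]
  15. access N: HIT. Cache (old->new): [T N]
  16. access N: HIT. Cache (old->new): [T N]
  17. access K: MISS, evict T. Cache (old->new): [N K]
  18. access K: HIT. Cache (old->new): [N K]
  19. access N: HIT. Cache (old->new): [N K]
  20. access K: HIT. Cache (old->new): [N K]
  21. access Z: MISS, evict N. Cache (old->new): [K Z]
  22. access T: MISS, evict K. Cache (old->new): [Z T]
  23. access N: MISS, evict Z. Cache (old->new): [T N]
  24. access N: HIT. Cache (old->new): [T N]
  25. access Z: MISS, evict T. Cache (old->new): [N Z]
  26. access Z: HIT. Cache (old->new): [N Z]
  27. access N: HIT. Cache (old->new): [N Z]
  28. access N: HIT. Cache (old->new): [N Z]
  29. access T: MISS, evict N. Cache (old->new): [Z T]
Total: 15 hits, 14 misses, 12 evictions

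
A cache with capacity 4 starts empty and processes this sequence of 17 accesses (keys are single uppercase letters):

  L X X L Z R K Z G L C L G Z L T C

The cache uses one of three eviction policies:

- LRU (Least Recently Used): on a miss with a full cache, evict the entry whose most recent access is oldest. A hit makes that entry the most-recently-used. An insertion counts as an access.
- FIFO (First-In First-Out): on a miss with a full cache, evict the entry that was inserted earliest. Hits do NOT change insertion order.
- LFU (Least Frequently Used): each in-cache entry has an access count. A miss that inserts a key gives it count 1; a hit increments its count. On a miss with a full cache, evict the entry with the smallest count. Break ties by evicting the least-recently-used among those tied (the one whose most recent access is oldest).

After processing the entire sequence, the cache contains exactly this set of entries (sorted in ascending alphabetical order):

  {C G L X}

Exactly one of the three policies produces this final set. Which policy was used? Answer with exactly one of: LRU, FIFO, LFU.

Answer: LFU

Derivation:
Simulating under each policy and comparing final sets:
  LRU: final set = {C L T Z} -> differs
  FIFO: final set = {C L T Z} -> differs
  LFU: final set = {C G L X} -> MATCHES target
Only LFU produces the target set.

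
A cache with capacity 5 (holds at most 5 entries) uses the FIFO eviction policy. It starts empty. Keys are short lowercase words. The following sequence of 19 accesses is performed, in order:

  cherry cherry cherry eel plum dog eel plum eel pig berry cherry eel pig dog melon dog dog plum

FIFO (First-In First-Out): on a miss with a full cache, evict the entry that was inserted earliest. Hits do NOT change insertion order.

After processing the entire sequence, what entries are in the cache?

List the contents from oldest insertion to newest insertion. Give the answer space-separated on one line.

Answer: cherry eel melon dog plum

Derivation:
FIFO simulation (capacity=5):
  1. access cherry: MISS. Cache (old->new): [cherry]
  2. access cherry: HIT. Cache (old->new): [cherry]
  3. access cherry: HIT. Cache (old->new): [cherry]
  4. access eel: MISS. Cache (old->new): [cherry eel]
  5. access plum: MISS. Cache (old->new): [cherry eel plum]
  6. access dog: MISS. Cache (old->new): [cherry eel plum dog]
  7. access eel: HIT. Cache (old->new): [cherry eel plum dog]
  8. access plum: HIT. Cache (old->new): [cherry eel plum dog]
  9. access eel: HIT. Cache (old->new): [cherry eel plum dog]
  10. access pig: MISS. Cache (old->new): [cherry eel plum dog pig]
  11. access berry: MISS, evict cherry. Cache (old->new): [eel plum dog pig berry]
  12. access cherry: MISS, evict eel. Cache (old->new): [plum dog pig berry cherry]
  13. access eel: MISS, evict plum. Cache (old->new): [dog pig berry cherry eel]
  14. access pig: HIT. Cache (old->new): [dog pig berry cherry eel]
  15. access dog: HIT. Cache (old->new): [dog pig berry cherry eel]
  16. access melon: MISS, evict dog. Cache (old->new): [pig berry cherry eel melon]
  17. access dog: MISS, evict pig. Cache (old->new): [berry cherry eel melon dog]
  18. access dog: HIT. Cache (old->new): [berry cherry eel melon dog]
  19. access plum: MISS, evict berry. Cache (old->new): [cherry eel melon dog plum]
Total: 8 hits, 11 misses, 6 evictions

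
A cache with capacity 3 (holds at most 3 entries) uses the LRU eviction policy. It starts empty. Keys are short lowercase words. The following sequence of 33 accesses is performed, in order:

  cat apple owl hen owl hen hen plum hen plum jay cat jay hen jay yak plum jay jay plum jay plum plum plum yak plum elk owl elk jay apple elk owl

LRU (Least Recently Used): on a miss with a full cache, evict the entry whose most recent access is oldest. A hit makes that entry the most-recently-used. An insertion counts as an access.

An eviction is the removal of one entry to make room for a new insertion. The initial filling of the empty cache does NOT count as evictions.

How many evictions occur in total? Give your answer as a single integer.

Answer: 12

Derivation:
LRU simulation (capacity=3):
  1. access cat: MISS. Cache (LRU->MRU): [cat]
  2. access apple: MISS. Cache (LRU->MRU): [cat apple]
  3. access owl: MISS. Cache (LRU->MRU): [cat apple owl]
  4. access hen: MISS, evict cat. Cache (LRU->MRU): [apple owl hen]
  5. access owl: HIT. Cache (LRU->MRU): [apple hen owl]
  6. access hen: HIT. Cache (LRU->MRU): [apple owl hen]
  7. access hen: HIT. Cache (LRU->MRU): [apple owl hen]
  8. access plum: MISS, evict apple. Cache (LRU->MRU): [owl hen plum]
  9. access hen: HIT. Cache (LRU->MRU): [owl plum hen]
  10. access plum: HIT. Cache (LRU->MRU): [owl hen plum]
  11. access jay: MISS, evict owl. Cache (LRU->MRU): [hen plum jay]
  12. access cat: MISS, evict hen. Cache (LRU->MRU): [plum jay cat]
  13. access jay: HIT. Cache (LRU->MRU): [plum cat jay]
  14. access hen: MISS, evict plum. Cache (LRU->MRU): [cat jay hen]
  15. access jay: HIT. Cache (LRU->MRU): [cat hen jay]
  16. access yak: MISS, evict cat. Cache (LRU->MRU): [hen jay yak]
  17. access plum: MISS, evict hen. Cache (LRU->MRU): [jay yak plum]
  18. access jay: HIT. Cache (LRU->MRU): [yak plum jay]
  19. access jay: HIT. Cache (LRU->MRU): [yak plum jay]
  20. access plum: HIT. Cache (LRU->MRU): [yak jay plum]
  21. access jay: HIT. Cache (LRU->MRU): [yak plum jay]
  22. access plum: HIT. Cache (LRU->MRU): [yak jay plum]
  23. access plum: HIT. Cache (LRU->MRU): [yak jay plum]
  24. access plum: HIT. Cache (LRU->MRU): [yak jay plum]
  25. access yak: HIT. Cache (LRU->MRU): [jay plum yak]
  26. access plum: HIT. Cache (LRU->MRU): [jay yak plum]
  27. access elk: MISS, evict jay. Cache (LRU->MRU): [yak plum elk]
  28. access owl: MISS, evict yak. Cache (LRU->MRU): [plum elk owl]
  29. access elk: HIT. Cache (LRU->MRU): [plum owl elk]
  30. access jay: MISS, evict plum. Cache (LRU->MRU): [owl elk jay]
  31. access apple: MISS, evict owl. Cache (LRU->MRU): [elk jay apple]
  32. access elk: HIT. Cache (LRU->MRU): [jay apple elk]
  33. access owl: MISS, evict jay. Cache (LRU->MRU): [apple elk owl]
Total: 18 hits, 15 misses, 12 evictions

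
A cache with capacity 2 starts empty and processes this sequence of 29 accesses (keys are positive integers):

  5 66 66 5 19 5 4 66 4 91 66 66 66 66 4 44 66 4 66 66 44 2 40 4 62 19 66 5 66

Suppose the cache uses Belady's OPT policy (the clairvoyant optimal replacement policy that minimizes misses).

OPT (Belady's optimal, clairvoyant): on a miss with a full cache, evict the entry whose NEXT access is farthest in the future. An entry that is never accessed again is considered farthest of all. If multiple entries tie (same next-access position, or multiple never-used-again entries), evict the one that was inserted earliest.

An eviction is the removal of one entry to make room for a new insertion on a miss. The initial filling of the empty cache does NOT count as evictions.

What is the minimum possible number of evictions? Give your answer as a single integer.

Answer: 14

Derivation:
OPT (Belady) simulation (capacity=2):
  1. access 5: MISS. Cache: [5]
  2. access 66: MISS. Cache: [5 66]
  3. access 66: HIT. Next use of 66: step 8. Cache: [5 66]
  4. access 5: HIT. Next use of 5: step 6. Cache: [5 66]
  5. access 19: MISS, evict 66 (next use: step 8). Cache: [5 19]
  6. access 5: HIT. Next use of 5: step 28. Cache: [5 19]
  7. access 4: MISS, evict 5 (next use: step 28). Cache: [19 4]
  8. access 66: MISS, evict 19 (next use: step 26). Cache: [4 66]
  9. access 4: HIT. Next use of 4: step 15. Cache: [4 66]
  10. access 91: MISS, evict 4 (next use: step 15). Cache: [66 91]
  11. access 66: HIT. Next use of 66: step 12. Cache: [66 91]
  12. access 66: HIT. Next use of 66: step 13. Cache: [66 91]
  13. access 66: HIT. Next use of 66: step 14. Cache: [66 91]
  14. access 66: HIT. Next use of 66: step 17. Cache: [66 91]
  15. access 4: MISS, evict 91 (next use: never). Cache: [66 4]
  16. access 44: MISS, evict 4 (next use: step 18). Cache: [66 44]
  17. access 66: HIT. Next use of 66: step 19. Cache: [66 44]
  18. access 4: MISS, evict 44 (next use: step 21). Cache: [66 4]
  19. access 66: HIT. Next use of 66: step 20. Cache: [66 4]
  20. access 66: HIT. Next use of 66: step 27. Cache: [66 4]
  21. access 44: MISS, evict 66 (next use: step 27). Cache: [4 44]
  22. access 2: MISS, evict 44 (next use: never). Cache: [4 2]
  23. access 40: MISS, evict 2 (next use: never). Cache: [4 40]
  24. access 4: HIT. Next use of 4: never. Cache: [4 40]
  25. access 62: MISS, evict 4 (next use: never). Cache: [40 62]
  26. access 19: MISS, evict 40 (next use: never). Cache: [62 19]
  27. access 66: MISS, evict 62 (next use: never). Cache: [19 66]
  28. access 5: MISS, evict 19 (next use: never). Cache: [66 5]
  29. access 66: HIT. Next use of 66: never. Cache: [66 5]
Total: 13 hits, 16 misses, 14 evictions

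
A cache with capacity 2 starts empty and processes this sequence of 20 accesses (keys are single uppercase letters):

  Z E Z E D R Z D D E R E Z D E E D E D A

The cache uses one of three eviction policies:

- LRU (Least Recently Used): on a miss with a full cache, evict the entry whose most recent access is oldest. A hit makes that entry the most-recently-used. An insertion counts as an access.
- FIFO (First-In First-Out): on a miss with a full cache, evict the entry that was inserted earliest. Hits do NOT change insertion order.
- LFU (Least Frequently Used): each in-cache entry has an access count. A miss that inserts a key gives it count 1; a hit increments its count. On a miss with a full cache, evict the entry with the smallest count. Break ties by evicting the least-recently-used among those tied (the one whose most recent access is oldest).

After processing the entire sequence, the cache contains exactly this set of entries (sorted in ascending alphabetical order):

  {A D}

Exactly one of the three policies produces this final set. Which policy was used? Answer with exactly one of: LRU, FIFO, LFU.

Simulating under each policy and comparing final sets:
  LRU: final set = {A D} -> MATCHES target
  FIFO: final set = {A E} -> differs
  LFU: final set = {A E} -> differs
Only LRU produces the target set.

Answer: LRU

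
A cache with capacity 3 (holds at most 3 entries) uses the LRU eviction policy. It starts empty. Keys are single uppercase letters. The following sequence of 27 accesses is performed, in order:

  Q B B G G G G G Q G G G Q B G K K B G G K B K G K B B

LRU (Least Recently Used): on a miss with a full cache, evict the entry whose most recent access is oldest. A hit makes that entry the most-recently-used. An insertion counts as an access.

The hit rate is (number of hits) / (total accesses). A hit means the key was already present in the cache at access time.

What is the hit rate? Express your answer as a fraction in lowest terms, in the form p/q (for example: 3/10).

Answer: 23/27

Derivation:
LRU simulation (capacity=3):
  1. access Q: MISS. Cache (LRU->MRU): [Q]
  2. access B: MISS. Cache (LRU->MRU): [Q B]
  3. access B: HIT. Cache (LRU->MRU): [Q B]
  4. access G: MISS. Cache (LRU->MRU): [Q B G]
  5. access G: HIT. Cache (LRU->MRU): [Q B G]
  6. access G: HIT. Cache (LRU->MRU): [Q B G]
  7. access G: HIT. Cache (LRU->MRU): [Q B G]
  8. access G: HIT. Cache (LRU->MRU): [Q B G]
  9. access Q: HIT. Cache (LRU->MRU): [B G Q]
  10. access G: HIT. Cache (LRU->MRU): [B Q G]
  11. access G: HIT. Cache (LRU->MRU): [B Q G]
  12. access G: HIT. Cache (LRU->MRU): [B Q G]
  13. access Q: HIT. Cache (LRU->MRU): [B G Q]
  14. access B: HIT. Cache (LRU->MRU): [G Q B]
  15. access G: HIT. Cache (LRU->MRU): [Q B G]
  16. access K: MISS, evict Q. Cache (LRU->MRU): [B G K]
  17. access K: HIT. Cache (LRU->MRU): [B G K]
  18. access B: HIT. Cache (LRU->MRU): [G K B]
  19. access G: HIT. Cache (LRU->MRU): [K B G]
  20. access G: HIT. Cache (LRU->MRU): [K B G]
  21. access K: HIT. Cache (LRU->MRU): [B G K]
  22. access B: HIT. Cache (LRU->MRU): [G K B]
  23. access K: HIT. Cache (LRU->MRU): [G B K]
  24. access G: HIT. Cache (LRU->MRU): [B K G]
  25. access K: HIT. Cache (LRU->MRU): [B G K]
  26. access B: HIT. Cache (LRU->MRU): [G K B]
  27. access B: HIT. Cache (LRU->MRU): [G K B]
Total: 23 hits, 4 misses, 1 evictions

Hit rate = 23/27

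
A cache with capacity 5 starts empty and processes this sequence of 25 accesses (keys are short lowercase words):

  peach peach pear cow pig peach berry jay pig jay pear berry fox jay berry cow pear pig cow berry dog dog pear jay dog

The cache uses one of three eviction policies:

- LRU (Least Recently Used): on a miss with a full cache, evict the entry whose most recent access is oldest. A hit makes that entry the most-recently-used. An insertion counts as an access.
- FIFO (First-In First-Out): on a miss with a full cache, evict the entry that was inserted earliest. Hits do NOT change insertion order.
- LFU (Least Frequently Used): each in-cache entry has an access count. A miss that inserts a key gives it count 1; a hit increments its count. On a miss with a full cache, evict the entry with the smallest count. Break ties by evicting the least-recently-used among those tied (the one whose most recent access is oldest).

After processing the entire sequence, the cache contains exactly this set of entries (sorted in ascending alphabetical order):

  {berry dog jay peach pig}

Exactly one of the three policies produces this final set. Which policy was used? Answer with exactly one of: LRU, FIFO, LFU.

Simulating under each policy and comparing final sets:
  LRU: final set = {berry cow dog jay pear} -> differs
  FIFO: final set = {cow dog fox jay pear} -> differs
  LFU: final set = {berry dog jay peach pig} -> MATCHES target
Only LFU produces the target set.

Answer: LFU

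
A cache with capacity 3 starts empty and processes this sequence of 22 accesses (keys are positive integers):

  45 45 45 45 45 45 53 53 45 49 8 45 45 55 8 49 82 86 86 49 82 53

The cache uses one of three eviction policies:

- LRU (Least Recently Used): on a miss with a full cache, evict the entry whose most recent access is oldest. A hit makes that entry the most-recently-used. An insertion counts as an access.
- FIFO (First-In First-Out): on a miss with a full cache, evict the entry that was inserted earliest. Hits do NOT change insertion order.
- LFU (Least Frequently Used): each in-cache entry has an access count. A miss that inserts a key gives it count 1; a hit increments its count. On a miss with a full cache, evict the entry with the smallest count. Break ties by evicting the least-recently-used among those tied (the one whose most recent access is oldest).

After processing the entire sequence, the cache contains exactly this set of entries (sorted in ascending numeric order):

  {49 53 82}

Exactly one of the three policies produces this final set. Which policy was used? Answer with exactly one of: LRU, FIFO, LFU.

Simulating under each policy and comparing final sets:
  LRU: final set = {49 53 82} -> MATCHES target
  FIFO: final set = {53 82 86} -> differs
  LFU: final set = {45 53 86} -> differs
Only LRU produces the target set.

Answer: LRU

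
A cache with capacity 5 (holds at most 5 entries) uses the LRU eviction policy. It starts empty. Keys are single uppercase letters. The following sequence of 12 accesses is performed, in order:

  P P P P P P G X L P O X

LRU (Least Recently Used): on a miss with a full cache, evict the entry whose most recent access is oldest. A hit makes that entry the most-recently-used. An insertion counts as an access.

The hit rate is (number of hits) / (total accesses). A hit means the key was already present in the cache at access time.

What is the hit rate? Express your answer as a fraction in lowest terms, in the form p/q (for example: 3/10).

LRU simulation (capacity=5):
  1. access P: MISS. Cache (LRU->MRU): [P]
  2. access P: HIT. Cache (LRU->MRU): [P]
  3. access P: HIT. Cache (LRU->MRU): [P]
  4. access P: HIT. Cache (LRU->MRU): [P]
  5. access P: HIT. Cache (LRU->MRU): [P]
  6. access P: HIT. Cache (LRU->MRU): [P]
  7. access G: MISS. Cache (LRU->MRU): [P G]
  8. access X: MISS. Cache (LRU->MRU): [P G X]
  9. access L: MISS. Cache (LRU->MRU): [P G X L]
  10. access P: HIT. Cache (LRU->MRU): [G X L P]
  11. access O: MISS. Cache (LRU->MRU): [G X L P O]
  12. access X: HIT. Cache (LRU->MRU): [G L P O X]
Total: 7 hits, 5 misses, 0 evictions

Hit rate = 7/12

Answer: 7/12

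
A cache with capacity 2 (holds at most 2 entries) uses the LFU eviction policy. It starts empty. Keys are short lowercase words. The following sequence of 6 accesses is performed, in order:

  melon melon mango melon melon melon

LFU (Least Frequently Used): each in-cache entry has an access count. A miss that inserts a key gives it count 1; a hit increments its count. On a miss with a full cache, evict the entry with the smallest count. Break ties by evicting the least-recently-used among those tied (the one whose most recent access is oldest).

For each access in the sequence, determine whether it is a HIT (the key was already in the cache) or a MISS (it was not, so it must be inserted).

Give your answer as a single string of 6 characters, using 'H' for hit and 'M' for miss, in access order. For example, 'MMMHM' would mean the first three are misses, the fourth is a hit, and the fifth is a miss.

LFU simulation (capacity=2):
  1. access melon: MISS. Cache: [melon(c=1)]
  2. access melon: HIT, count now 2. Cache: [melon(c=2)]
  3. access mango: MISS. Cache: [mango(c=1) melon(c=2)]
  4. access melon: HIT, count now 3. Cache: [mango(c=1) melon(c=3)]
  5. access melon: HIT, count now 4. Cache: [mango(c=1) melon(c=4)]
  6. access melon: HIT, count now 5. Cache: [mango(c=1) melon(c=5)]
Total: 4 hits, 2 misses, 0 evictions

Answer: MHMHHH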